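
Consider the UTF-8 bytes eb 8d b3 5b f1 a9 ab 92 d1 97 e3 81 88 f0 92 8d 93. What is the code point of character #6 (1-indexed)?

U+12353

Offset 0: leading byte 0xEB = 11101011 → 3-byte char #1 = EB 8D B3.
Offset 3: leading byte 0x5B = 01011011 → 1-byte char #2 = 5B.
Offset 4: leading byte 0xF1 = 11110001 → 4-byte char #3 = F1 A9 AB 92.
Offset 8: leading byte 0xD1 = 11010001 → 2-byte char #4 = D1 97.
Offset 10: leading byte 0xE3 = 11100011 → 3-byte char #5 = E3 81 88.
Offset 13: leading byte 0xF0 = 11110000 → 4-byte char #6 = F0 92 8D 93.
Leading byte 0xF0 = 11110000 matches 11110xxx → 4-byte sequence.
Byte 1: 0xF0 = 11110000, payload 000 (3 bits).
Byte 2: 0x92 = 10010010 (10xxxxxx ✓), payload 010010.
Byte 3: 0x8D = 10001101 (10xxxxxx ✓), payload 001101.
Byte 4: 0x93 = 10010011 (10xxxxxx ✓), payload 010011.
Concatenate: 000010010001101010011 = 0x12353 (21 bits → U+12353).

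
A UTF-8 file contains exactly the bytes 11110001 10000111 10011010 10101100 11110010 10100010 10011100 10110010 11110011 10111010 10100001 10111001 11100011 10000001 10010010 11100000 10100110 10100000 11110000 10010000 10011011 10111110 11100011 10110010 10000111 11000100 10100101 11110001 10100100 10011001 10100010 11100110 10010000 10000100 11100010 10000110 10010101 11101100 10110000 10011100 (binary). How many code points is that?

Byte at offset 0: 0xF1 = 11110001 → 4-byte char (#1). Advance 4.
Byte at offset 4: 0xF2 = 11110010 → 4-byte char (#2). Advance 4.
Byte at offset 8: 0xF3 = 11110011 → 4-byte char (#3). Advance 4.
Byte at offset 12: 0xE3 = 11100011 → 3-byte char (#4). Advance 3.
Byte at offset 15: 0xE0 = 11100000 → 3-byte char (#5). Advance 3.
Byte at offset 18: 0xF0 = 11110000 → 4-byte char (#6). Advance 4.
Byte at offset 22: 0xE3 = 11100011 → 3-byte char (#7). Advance 3.
Byte at offset 25: 0xC4 = 11000100 → 2-byte char (#8). Advance 2.
Byte at offset 27: 0xF1 = 11110001 → 4-byte char (#9). Advance 4.
Byte at offset 31: 0xE6 = 11100110 → 3-byte char (#10). Advance 3.
Byte at offset 34: 0xE2 = 11100010 → 3-byte char (#11). Advance 3.
Byte at offset 37: 0xEC = 11101100 → 3-byte char (#12). Advance 3.
Reached end at offset 40 after 12 code points.

12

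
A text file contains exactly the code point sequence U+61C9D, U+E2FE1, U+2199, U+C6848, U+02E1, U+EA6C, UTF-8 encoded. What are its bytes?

U+61C9D: 4-byte form → F1 A1 B2 9D.
U+E2FE1: 4-byte form → F3 A2 BF A1.
U+2199: 3-byte form → E2 86 99.
U+C6848: 4-byte form → F3 86 A1 88.
U+02E1: 2-byte form → CB A1.
U+EA6C: 3-byte form → EE A9 AC.
Concatenated (20 bytes): F1 A1 B2 9D F3 A2 BF A1 E2 86 99 F3 86 A1 88 CB A1 EE A9 AC.

F1 A1 B2 9D F3 A2 BF A1 E2 86 99 F3 86 A1 88 CB A1 EE A9 AC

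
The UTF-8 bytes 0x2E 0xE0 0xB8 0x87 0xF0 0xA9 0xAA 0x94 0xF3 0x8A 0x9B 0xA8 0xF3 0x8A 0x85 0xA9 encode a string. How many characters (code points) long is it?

Byte at offset 0: 0x2E = 00101110 → 1-byte char (#1). Advance 1.
Byte at offset 1: 0xE0 = 11100000 → 3-byte char (#2). Advance 3.
Byte at offset 4: 0xF0 = 11110000 → 4-byte char (#3). Advance 4.
Byte at offset 8: 0xF3 = 11110011 → 4-byte char (#4). Advance 4.
Byte at offset 12: 0xF3 = 11110011 → 4-byte char (#5). Advance 4.
Reached end at offset 16 after 5 code points.

5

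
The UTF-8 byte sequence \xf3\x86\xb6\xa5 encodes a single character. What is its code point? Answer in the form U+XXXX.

Leading byte 0xF3 = 11110011 matches 11110xxx → 4-byte sequence.
Byte 1: 0xF3 = 11110011, payload 011 (3 bits).
Byte 2: 0x86 = 10000110 (10xxxxxx ✓), payload 000110.
Byte 3: 0xB6 = 10110110 (10xxxxxx ✓), payload 110110.
Byte 4: 0xA5 = 10100101 (10xxxxxx ✓), payload 100101.
Concatenate: 011000110110110100101 = 0xC6DA5 (21 bits → U+C6DA5).

U+C6DA5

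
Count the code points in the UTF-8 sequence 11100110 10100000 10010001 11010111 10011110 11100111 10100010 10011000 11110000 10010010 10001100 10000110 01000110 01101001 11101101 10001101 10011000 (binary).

Byte at offset 0: 0xE6 = 11100110 → 3-byte char (#1). Advance 3.
Byte at offset 3: 0xD7 = 11010111 → 2-byte char (#2). Advance 2.
Byte at offset 5: 0xE7 = 11100111 → 3-byte char (#3). Advance 3.
Byte at offset 8: 0xF0 = 11110000 → 4-byte char (#4). Advance 4.
Byte at offset 12: 0x46 = 01000110 → 1-byte char (#5). Advance 1.
Byte at offset 13: 0x69 = 01101001 → 1-byte char (#6). Advance 1.
Byte at offset 14: 0xED = 11101101 → 3-byte char (#7). Advance 3.
Reached end at offset 17 after 7 code points.

7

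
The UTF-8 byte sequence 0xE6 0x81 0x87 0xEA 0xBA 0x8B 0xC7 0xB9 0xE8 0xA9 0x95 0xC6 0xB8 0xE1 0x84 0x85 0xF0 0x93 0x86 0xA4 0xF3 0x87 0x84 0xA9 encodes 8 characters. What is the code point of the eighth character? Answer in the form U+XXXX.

Offset 0: leading byte 0xE6 = 11100110 → 3-byte char #1 = E6 81 87.
Offset 3: leading byte 0xEA = 11101010 → 3-byte char #2 = EA BA 8B.
Offset 6: leading byte 0xC7 = 11000111 → 2-byte char #3 = C7 B9.
Offset 8: leading byte 0xE8 = 11101000 → 3-byte char #4 = E8 A9 95.
Offset 11: leading byte 0xC6 = 11000110 → 2-byte char #5 = C6 B8.
Offset 13: leading byte 0xE1 = 11100001 → 3-byte char #6 = E1 84 85.
Offset 16: leading byte 0xF0 = 11110000 → 4-byte char #7 = F0 93 86 A4.
Offset 20: leading byte 0xF3 = 11110011 → 4-byte char #8 = F3 87 84 A9.
Leading byte 0xF3 = 11110011 matches 11110xxx → 4-byte sequence.
Byte 1: 0xF3 = 11110011, payload 011 (3 bits).
Byte 2: 0x87 = 10000111 (10xxxxxx ✓), payload 000111.
Byte 3: 0x84 = 10000100 (10xxxxxx ✓), payload 000100.
Byte 4: 0xA9 = 10101001 (10xxxxxx ✓), payload 101001.
Concatenate: 011000111000100101001 = 0xC7129 (21 bits → U+C7129).

U+C7129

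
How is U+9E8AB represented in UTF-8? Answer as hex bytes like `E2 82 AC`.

F2 9E A2 AB

U+9E8AB = 0x9E8AB = 649387 decimal. In range U+10000–U+10FFFF → 4-byte form: 11110xxx 10xxxxxx 10xxxxxx 10xxxxxx.
Binary (21 bits): 010011110100010101011.
Split 3+6+6+6: 010 | 011110 | 100010 | 101011.
Byte 1: 11110010 = 0xF2.
Byte 2: 10011110 = 0x9E.
Byte 3: 10100010 = 0xA2.
Byte 4: 10101011 = 0xAB.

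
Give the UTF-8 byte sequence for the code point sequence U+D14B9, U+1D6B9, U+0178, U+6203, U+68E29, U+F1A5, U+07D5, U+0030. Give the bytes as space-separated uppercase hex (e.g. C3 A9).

F3 91 92 B9 F0 9D 9A B9 C5 B8 E6 88 83 F1 A8 B8 A9 EF 86 A5 DF 95 30

U+D14B9: 4-byte form → F3 91 92 B9.
U+1D6B9: 4-byte form → F0 9D 9A B9.
U+0178: 2-byte form → C5 B8.
U+6203: 3-byte form → E6 88 83.
U+68E29: 4-byte form → F1 A8 B8 A9.
U+F1A5: 3-byte form → EF 86 A5.
U+07D5: 2-byte form → DF 95.
U+0030: 1-byte form → 30.
Concatenated (23 bytes): F3 91 92 B9 F0 9D 9A B9 C5 B8 E6 88 83 F1 A8 B8 A9 EF 86 A5 DF 95 30.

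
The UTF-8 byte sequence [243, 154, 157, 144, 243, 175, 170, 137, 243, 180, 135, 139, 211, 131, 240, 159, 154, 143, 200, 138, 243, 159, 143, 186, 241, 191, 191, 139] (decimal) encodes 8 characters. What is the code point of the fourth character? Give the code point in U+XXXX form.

Offset 0: leading byte 0xF3 = 11110011 → 4-byte char #1 = F3 9A 9D 90.
Offset 4: leading byte 0xF3 = 11110011 → 4-byte char #2 = F3 AF AA 89.
Offset 8: leading byte 0xF3 = 11110011 → 4-byte char #3 = F3 B4 87 8B.
Offset 12: leading byte 0xD3 = 11010011 → 2-byte char #4 = D3 83.
Leading byte 0xD3 = 11010011 matches 110xxxxx → 2-byte sequence.
Byte 1: 0xD3 = 11010011, payload 10011 (5 bits).
Byte 2: 0x83 = 10000011 (10xxxxxx ✓), payload 000011.
Concatenate: 10011000011 = 0x4C3 (11 bits → U+04C3).

U+04C3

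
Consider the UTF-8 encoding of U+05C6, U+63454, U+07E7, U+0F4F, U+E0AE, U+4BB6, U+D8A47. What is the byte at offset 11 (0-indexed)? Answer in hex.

0xEE

U+05C6 → 2-byte form D7 86 at offsets 0–1.
U+63454 → 4-byte form F1 A3 91 94 at offsets 2–5.
U+07E7 → 2-byte form DF A7 at offsets 6–7.
U+0F4F → 3-byte form E0 BD 8F at offsets 8–10.
U+E0AE → 3-byte form EE 82 AE at offsets 11–13.
Offset 11 falls in char 5's range; it's byte 1 of EE 82 AE = 0xEE.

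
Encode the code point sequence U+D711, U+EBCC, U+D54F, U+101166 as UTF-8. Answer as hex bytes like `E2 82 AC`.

U+D711: 3-byte form → ED 9C 91.
U+EBCC: 3-byte form → EE AF 8C.
U+D54F: 3-byte form → ED 95 8F.
U+101166: 4-byte form → F4 81 85 A6.
Concatenated (13 bytes): ED 9C 91 EE AF 8C ED 95 8F F4 81 85 A6.

ED 9C 91 EE AF 8C ED 95 8F F4 81 85 A6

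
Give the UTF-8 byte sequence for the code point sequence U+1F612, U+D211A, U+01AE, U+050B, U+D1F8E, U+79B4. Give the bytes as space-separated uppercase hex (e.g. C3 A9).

U+1F612: 4-byte form → F0 9F 98 92.
U+D211A: 4-byte form → F3 92 84 9A.
U+01AE: 2-byte form → C6 AE.
U+050B: 2-byte form → D4 8B.
U+D1F8E: 4-byte form → F3 91 BE 8E.
U+79B4: 3-byte form → E7 A6 B4.
Concatenated (19 bytes): F0 9F 98 92 F3 92 84 9A C6 AE D4 8B F3 91 BE 8E E7 A6 B4.

F0 9F 98 92 F3 92 84 9A C6 AE D4 8B F3 91 BE 8E E7 A6 B4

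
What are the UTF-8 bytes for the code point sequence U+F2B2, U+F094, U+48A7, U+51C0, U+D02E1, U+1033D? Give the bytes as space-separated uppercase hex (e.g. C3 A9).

U+F2B2: 3-byte form → EF 8A B2.
U+F094: 3-byte form → EF 82 94.
U+48A7: 3-byte form → E4 A2 A7.
U+51C0: 3-byte form → E5 87 80.
U+D02E1: 4-byte form → F3 90 8B A1.
U+1033D: 4-byte form → F0 90 8C BD.
Concatenated (20 bytes): EF 8A B2 EF 82 94 E4 A2 A7 E5 87 80 F3 90 8B A1 F0 90 8C BD.

EF 8A B2 EF 82 94 E4 A2 A7 E5 87 80 F3 90 8B A1 F0 90 8C BD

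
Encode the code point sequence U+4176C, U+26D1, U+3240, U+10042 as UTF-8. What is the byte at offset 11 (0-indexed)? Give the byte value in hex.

U+4176C → 4-byte form F1 81 9D AC at offsets 0–3.
U+26D1 → 3-byte form E2 9B 91 at offsets 4–6.
U+3240 → 3-byte form E3 89 80 at offsets 7–9.
U+10042 → 4-byte form F0 90 81 82 at offsets 10–13.
Offset 11 falls in char 4's range; it's byte 2 of F0 90 81 82 = 0x90.

0x90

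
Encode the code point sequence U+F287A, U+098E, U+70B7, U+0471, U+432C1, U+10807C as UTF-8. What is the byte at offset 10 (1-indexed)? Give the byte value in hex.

0xB7

1-indexed offset 10 is 0-indexed offset 9.
U+F287A → 4-byte form F3 B2 A1 BA at offsets 0–3.
U+098E → 3-byte form E0 A6 8E at offsets 4–6.
U+70B7 → 3-byte form E7 82 B7 at offsets 7–9.
Offset 9 falls in char 3's range; it's byte 3 of E7 82 B7 = 0xB7.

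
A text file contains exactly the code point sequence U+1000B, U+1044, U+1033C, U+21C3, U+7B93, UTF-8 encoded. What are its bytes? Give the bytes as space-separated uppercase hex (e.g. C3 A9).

F0 90 80 8B E1 81 84 F0 90 8C BC E2 87 83 E7 AE 93

U+1000B: 4-byte form → F0 90 80 8B.
U+1044: 3-byte form → E1 81 84.
U+1033C: 4-byte form → F0 90 8C BC.
U+21C3: 3-byte form → E2 87 83.
U+7B93: 3-byte form → E7 AE 93.
Concatenated (17 bytes): F0 90 80 8B E1 81 84 F0 90 8C BC E2 87 83 E7 AE 93.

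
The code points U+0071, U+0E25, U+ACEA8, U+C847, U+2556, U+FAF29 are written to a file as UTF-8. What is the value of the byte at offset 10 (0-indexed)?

0x87

U+0071 → 1-byte form 71 at offsets 0–0.
U+0E25 → 3-byte form E0 B8 A5 at offsets 1–3.
U+ACEA8 → 4-byte form F2 AC BA A8 at offsets 4–7.
U+C847 → 3-byte form EC A1 87 at offsets 8–10.
Offset 10 falls in char 4's range; it's byte 3 of EC A1 87 = 0x87.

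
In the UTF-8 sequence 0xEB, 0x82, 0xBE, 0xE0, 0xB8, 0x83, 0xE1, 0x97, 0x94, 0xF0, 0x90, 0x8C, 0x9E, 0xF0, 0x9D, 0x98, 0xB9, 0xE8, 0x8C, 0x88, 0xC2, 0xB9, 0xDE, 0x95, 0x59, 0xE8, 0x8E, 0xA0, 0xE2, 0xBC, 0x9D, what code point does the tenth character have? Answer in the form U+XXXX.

Offset 0: leading byte 0xEB = 11101011 → 3-byte char #1 = EB 82 BE.
Offset 3: leading byte 0xE0 = 11100000 → 3-byte char #2 = E0 B8 83.
Offset 6: leading byte 0xE1 = 11100001 → 3-byte char #3 = E1 97 94.
Offset 9: leading byte 0xF0 = 11110000 → 4-byte char #4 = F0 90 8C 9E.
Offset 13: leading byte 0xF0 = 11110000 → 4-byte char #5 = F0 9D 98 B9.
Offset 17: leading byte 0xE8 = 11101000 → 3-byte char #6 = E8 8C 88.
Offset 20: leading byte 0xC2 = 11000010 → 2-byte char #7 = C2 B9.
Offset 22: leading byte 0xDE = 11011110 → 2-byte char #8 = DE 95.
Offset 24: leading byte 0x59 = 01011001 → 1-byte char #9 = 59.
Offset 25: leading byte 0xE8 = 11101000 → 3-byte char #10 = E8 8E A0.
Leading byte 0xE8 = 11101000 matches 1110xxxx → 3-byte sequence.
Byte 1: 0xE8 = 11101000, payload 1000 (4 bits).
Byte 2: 0x8E = 10001110 (10xxxxxx ✓), payload 001110.
Byte 3: 0xA0 = 10100000 (10xxxxxx ✓), payload 100000.
Concatenate: 1000001110100000 = 0x83A0 (16 bits → U+83A0).

U+83A0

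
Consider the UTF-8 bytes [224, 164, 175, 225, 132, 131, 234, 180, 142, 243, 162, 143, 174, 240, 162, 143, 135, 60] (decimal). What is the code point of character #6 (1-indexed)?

Offset 0: leading byte 0xE0 = 11100000 → 3-byte char #1 = E0 A4 AF.
Offset 3: leading byte 0xE1 = 11100001 → 3-byte char #2 = E1 84 83.
Offset 6: leading byte 0xEA = 11101010 → 3-byte char #3 = EA B4 8E.
Offset 9: leading byte 0xF3 = 11110011 → 4-byte char #4 = F3 A2 8F AE.
Offset 13: leading byte 0xF0 = 11110000 → 4-byte char #5 = F0 A2 8F 87.
Offset 17: leading byte 0x3C = 00111100 → 1-byte char #6 = 3C.
Leading byte 0x3C = 00111100 matches 0xxxxxxx → 1-byte sequence.
Byte 1: 0x3C = 00111100, payload 0111100 (7 bits).
Concatenate: 0111100 = 0x3C (7 bits → U+003C).

U+003C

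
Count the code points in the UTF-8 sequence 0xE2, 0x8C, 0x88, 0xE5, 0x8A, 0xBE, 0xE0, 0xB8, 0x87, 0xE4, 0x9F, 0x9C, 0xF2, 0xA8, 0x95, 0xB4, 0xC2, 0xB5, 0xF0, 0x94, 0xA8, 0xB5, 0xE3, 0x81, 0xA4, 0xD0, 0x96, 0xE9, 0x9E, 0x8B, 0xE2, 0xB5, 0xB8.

Byte at offset 0: 0xE2 = 11100010 → 3-byte char (#1). Advance 3.
Byte at offset 3: 0xE5 = 11100101 → 3-byte char (#2). Advance 3.
Byte at offset 6: 0xE0 = 11100000 → 3-byte char (#3). Advance 3.
Byte at offset 9: 0xE4 = 11100100 → 3-byte char (#4). Advance 3.
Byte at offset 12: 0xF2 = 11110010 → 4-byte char (#5). Advance 4.
Byte at offset 16: 0xC2 = 11000010 → 2-byte char (#6). Advance 2.
Byte at offset 18: 0xF0 = 11110000 → 4-byte char (#7). Advance 4.
Byte at offset 22: 0xE3 = 11100011 → 3-byte char (#8). Advance 3.
Byte at offset 25: 0xD0 = 11010000 → 2-byte char (#9). Advance 2.
Byte at offset 27: 0xE9 = 11101001 → 3-byte char (#10). Advance 3.
Byte at offset 30: 0xE2 = 11100010 → 3-byte char (#11). Advance 3.
Reached end at offset 33 after 11 code points.

11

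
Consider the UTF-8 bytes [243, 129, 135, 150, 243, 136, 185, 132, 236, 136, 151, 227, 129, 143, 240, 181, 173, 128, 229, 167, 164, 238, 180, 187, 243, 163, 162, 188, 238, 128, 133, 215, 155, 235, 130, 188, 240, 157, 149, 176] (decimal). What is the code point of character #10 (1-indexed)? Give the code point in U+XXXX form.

U+05DB

Offset 0: leading byte 0xF3 = 11110011 → 4-byte char #1 = F3 81 87 96.
Offset 4: leading byte 0xF3 = 11110011 → 4-byte char #2 = F3 88 B9 84.
Offset 8: leading byte 0xEC = 11101100 → 3-byte char #3 = EC 88 97.
Offset 11: leading byte 0xE3 = 11100011 → 3-byte char #4 = E3 81 8F.
Offset 14: leading byte 0xF0 = 11110000 → 4-byte char #5 = F0 B5 AD 80.
Offset 18: leading byte 0xE5 = 11100101 → 3-byte char #6 = E5 A7 A4.
Offset 21: leading byte 0xEE = 11101110 → 3-byte char #7 = EE B4 BB.
Offset 24: leading byte 0xF3 = 11110011 → 4-byte char #8 = F3 A3 A2 BC.
Offset 28: leading byte 0xEE = 11101110 → 3-byte char #9 = EE 80 85.
Offset 31: leading byte 0xD7 = 11010111 → 2-byte char #10 = D7 9B.
Leading byte 0xD7 = 11010111 matches 110xxxxx → 2-byte sequence.
Byte 1: 0xD7 = 11010111, payload 10111 (5 bits).
Byte 2: 0x9B = 10011011 (10xxxxxx ✓), payload 011011.
Concatenate: 10111011011 = 0x5DB (11 bits → U+05DB).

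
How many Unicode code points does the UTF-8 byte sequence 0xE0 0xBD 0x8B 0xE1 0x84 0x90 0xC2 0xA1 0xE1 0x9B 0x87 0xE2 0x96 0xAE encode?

5

Byte at offset 0: 0xE0 = 11100000 → 3-byte char (#1). Advance 3.
Byte at offset 3: 0xE1 = 11100001 → 3-byte char (#2). Advance 3.
Byte at offset 6: 0xC2 = 11000010 → 2-byte char (#3). Advance 2.
Byte at offset 8: 0xE1 = 11100001 → 3-byte char (#4). Advance 3.
Byte at offset 11: 0xE2 = 11100010 → 3-byte char (#5). Advance 3.
Reached end at offset 14 after 5 code points.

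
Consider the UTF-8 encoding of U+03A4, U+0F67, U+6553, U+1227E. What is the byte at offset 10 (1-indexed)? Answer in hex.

1-indexed offset 10 is 0-indexed offset 9.
U+03A4 → 2-byte form CE A4 at offsets 0–1.
U+0F67 → 3-byte form E0 BD A7 at offsets 2–4.
U+6553 → 3-byte form E6 95 93 at offsets 5–7.
U+1227E → 4-byte form F0 92 89 BE at offsets 8–11.
Offset 9 falls in char 4's range; it's byte 2 of F0 92 89 BE = 0x92.

0x92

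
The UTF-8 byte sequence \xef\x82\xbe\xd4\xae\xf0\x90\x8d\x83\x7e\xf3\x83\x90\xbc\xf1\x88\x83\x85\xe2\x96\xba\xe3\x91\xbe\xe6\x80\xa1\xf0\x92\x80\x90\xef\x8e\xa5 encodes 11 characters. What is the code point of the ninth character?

Offset 0: leading byte 0xEF = 11101111 → 3-byte char #1 = EF 82 BE.
Offset 3: leading byte 0xD4 = 11010100 → 2-byte char #2 = D4 AE.
Offset 5: leading byte 0xF0 = 11110000 → 4-byte char #3 = F0 90 8D 83.
Offset 9: leading byte 0x7E = 01111110 → 1-byte char #4 = 7E.
Offset 10: leading byte 0xF3 = 11110011 → 4-byte char #5 = F3 83 90 BC.
Offset 14: leading byte 0xF1 = 11110001 → 4-byte char #6 = F1 88 83 85.
Offset 18: leading byte 0xE2 = 11100010 → 3-byte char #7 = E2 96 BA.
Offset 21: leading byte 0xE3 = 11100011 → 3-byte char #8 = E3 91 BE.
Offset 24: leading byte 0xE6 = 11100110 → 3-byte char #9 = E6 80 A1.
Leading byte 0xE6 = 11100110 matches 1110xxxx → 3-byte sequence.
Byte 1: 0xE6 = 11100110, payload 0110 (4 bits).
Byte 2: 0x80 = 10000000 (10xxxxxx ✓), payload 000000.
Byte 3: 0xA1 = 10100001 (10xxxxxx ✓), payload 100001.
Concatenate: 0110000000100001 = 0x6021 (16 bits → U+6021).

U+6021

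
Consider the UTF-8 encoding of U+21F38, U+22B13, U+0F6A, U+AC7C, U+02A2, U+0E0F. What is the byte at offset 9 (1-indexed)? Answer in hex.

0xE0

1-indexed offset 9 is 0-indexed offset 8.
U+21F38 → 4-byte form F0 A1 BC B8 at offsets 0–3.
U+22B13 → 4-byte form F0 A2 AC 93 at offsets 4–7.
U+0F6A → 3-byte form E0 BD AA at offsets 8–10.
Offset 8 falls in char 3's range; it's byte 1 of E0 BD AA = 0xE0.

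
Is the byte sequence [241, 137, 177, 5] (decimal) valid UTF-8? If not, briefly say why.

invalid (non-continuation byte where continuation expected)

Leading byte 0xF1 = 11110001 → 4-byte form.
Byte 4 is 0x05 = 00000101, which is not 10xxxxxx — expected a continuation byte.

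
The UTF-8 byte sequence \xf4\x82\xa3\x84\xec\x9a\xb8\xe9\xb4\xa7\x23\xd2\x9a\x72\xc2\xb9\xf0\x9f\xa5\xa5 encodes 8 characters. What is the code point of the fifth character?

Offset 0: leading byte 0xF4 = 11110100 → 4-byte char #1 = F4 82 A3 84.
Offset 4: leading byte 0xEC = 11101100 → 3-byte char #2 = EC 9A B8.
Offset 7: leading byte 0xE9 = 11101001 → 3-byte char #3 = E9 B4 A7.
Offset 10: leading byte 0x23 = 00100011 → 1-byte char #4 = 23.
Offset 11: leading byte 0xD2 = 11010010 → 2-byte char #5 = D2 9A.
Leading byte 0xD2 = 11010010 matches 110xxxxx → 2-byte sequence.
Byte 1: 0xD2 = 11010010, payload 10010 (5 bits).
Byte 2: 0x9A = 10011010 (10xxxxxx ✓), payload 011010.
Concatenate: 10010011010 = 0x49A (11 bits → U+049A).

U+049A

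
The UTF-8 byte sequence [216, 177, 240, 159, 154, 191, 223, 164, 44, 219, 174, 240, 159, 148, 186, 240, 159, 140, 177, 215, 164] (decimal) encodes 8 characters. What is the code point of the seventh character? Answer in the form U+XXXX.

Offset 0: leading byte 0xD8 = 11011000 → 2-byte char #1 = D8 B1.
Offset 2: leading byte 0xF0 = 11110000 → 4-byte char #2 = F0 9F 9A BF.
Offset 6: leading byte 0xDF = 11011111 → 2-byte char #3 = DF A4.
Offset 8: leading byte 0x2C = 00101100 → 1-byte char #4 = 2C.
Offset 9: leading byte 0xDB = 11011011 → 2-byte char #5 = DB AE.
Offset 11: leading byte 0xF0 = 11110000 → 4-byte char #6 = F0 9F 94 BA.
Offset 15: leading byte 0xF0 = 11110000 → 4-byte char #7 = F0 9F 8C B1.
Leading byte 0xF0 = 11110000 matches 11110xxx → 4-byte sequence.
Byte 1: 0xF0 = 11110000, payload 000 (3 bits).
Byte 2: 0x9F = 10011111 (10xxxxxx ✓), payload 011111.
Byte 3: 0x8C = 10001100 (10xxxxxx ✓), payload 001100.
Byte 4: 0xB1 = 10110001 (10xxxxxx ✓), payload 110001.
Concatenate: 000011111001100110001 = 0x1F331 (21 bits → U+1F331).

U+1F331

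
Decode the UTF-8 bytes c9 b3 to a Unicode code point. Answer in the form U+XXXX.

Leading byte 0xC9 = 11001001 matches 110xxxxx → 2-byte sequence.
Byte 1: 0xC9 = 11001001, payload 01001 (5 bits).
Byte 2: 0xB3 = 10110011 (10xxxxxx ✓), payload 110011.
Concatenate: 01001110011 = 0x273 (11 bits → U+0273).

U+0273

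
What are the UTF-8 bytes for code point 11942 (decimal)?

U+2EA6 = 0x2EA6 = 11942 decimal. In range U+0800–U+FFFF → 3-byte form: 1110xxxx 10xxxxxx 10xxxxxx.
Binary (16 bits): 0010111010100110.
Split 4+6+6: 0010 | 111010 | 100110.
Byte 1: 11100010 = 0xE2.
Byte 2: 10111010 = 0xBA.
Byte 3: 10100110 = 0xA6.

E2 BA A6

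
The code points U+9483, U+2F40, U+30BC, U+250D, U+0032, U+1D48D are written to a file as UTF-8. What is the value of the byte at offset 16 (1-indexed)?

0x92

1-indexed offset 16 is 0-indexed offset 15.
U+9483 → 3-byte form E9 92 83 at offsets 0–2.
U+2F40 → 3-byte form E2 BD 80 at offsets 3–5.
U+30BC → 3-byte form E3 82 BC at offsets 6–8.
U+250D → 3-byte form E2 94 8D at offsets 9–11.
U+0032 → 1-byte form 32 at offsets 12–12.
U+1D48D → 4-byte form F0 9D 92 8D at offsets 13–16.
Offset 15 falls in char 6's range; it's byte 3 of F0 9D 92 8D = 0x92.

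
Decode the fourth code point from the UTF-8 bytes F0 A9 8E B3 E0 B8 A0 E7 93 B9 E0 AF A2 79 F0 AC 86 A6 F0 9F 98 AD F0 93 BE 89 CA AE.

U+0BE2

Offset 0: leading byte 0xF0 = 11110000 → 4-byte char #1 = F0 A9 8E B3.
Offset 4: leading byte 0xE0 = 11100000 → 3-byte char #2 = E0 B8 A0.
Offset 7: leading byte 0xE7 = 11100111 → 3-byte char #3 = E7 93 B9.
Offset 10: leading byte 0xE0 = 11100000 → 3-byte char #4 = E0 AF A2.
Leading byte 0xE0 = 11100000 matches 1110xxxx → 3-byte sequence.
Byte 1: 0xE0 = 11100000, payload 0000 (4 bits).
Byte 2: 0xAF = 10101111 (10xxxxxx ✓), payload 101111.
Byte 3: 0xA2 = 10100010 (10xxxxxx ✓), payload 100010.
Concatenate: 0000101111100010 = 0xBE2 (16 bits → U+0BE2).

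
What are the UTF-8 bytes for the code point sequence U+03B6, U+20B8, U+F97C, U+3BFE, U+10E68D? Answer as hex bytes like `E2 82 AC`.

CE B6 E2 82 B8 EF A5 BC E3 AF BE F4 8E 9A 8D

U+03B6: 2-byte form → CE B6.
U+20B8: 3-byte form → E2 82 B8.
U+F97C: 3-byte form → EF A5 BC.
U+3BFE: 3-byte form → E3 AF BE.
U+10E68D: 4-byte form → F4 8E 9A 8D.
Concatenated (15 bytes): CE B6 E2 82 B8 EF A5 BC E3 AF BE F4 8E 9A 8D.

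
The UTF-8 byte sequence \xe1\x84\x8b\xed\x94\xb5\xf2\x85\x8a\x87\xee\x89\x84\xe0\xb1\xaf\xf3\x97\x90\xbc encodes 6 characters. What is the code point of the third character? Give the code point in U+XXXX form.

Offset 0: leading byte 0xE1 = 11100001 → 3-byte char #1 = E1 84 8B.
Offset 3: leading byte 0xED = 11101101 → 3-byte char #2 = ED 94 B5.
Offset 6: leading byte 0xF2 = 11110010 → 4-byte char #3 = F2 85 8A 87.
Leading byte 0xF2 = 11110010 matches 11110xxx → 4-byte sequence.
Byte 1: 0xF2 = 11110010, payload 010 (3 bits).
Byte 2: 0x85 = 10000101 (10xxxxxx ✓), payload 000101.
Byte 3: 0x8A = 10001010 (10xxxxxx ✓), payload 001010.
Byte 4: 0x87 = 10000111 (10xxxxxx ✓), payload 000111.
Concatenate: 010000101001010000111 = 0x85287 (21 bits → U+85287).

U+85287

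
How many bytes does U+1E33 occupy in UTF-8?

3

U+1E33 = 0x1E33. UTF-8 uses 1 byte below 0x80, 2 below 0x800, 3 below 0x10000, 4 up to 0x10FFFF. 0x1E33 is in U+0800–U+FFFF → 3 bytes.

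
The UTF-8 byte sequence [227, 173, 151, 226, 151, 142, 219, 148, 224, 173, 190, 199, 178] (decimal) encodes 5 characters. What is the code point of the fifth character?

Offset 0: leading byte 0xE3 = 11100011 → 3-byte char #1 = E3 AD 97.
Offset 3: leading byte 0xE2 = 11100010 → 3-byte char #2 = E2 97 8E.
Offset 6: leading byte 0xDB = 11011011 → 2-byte char #3 = DB 94.
Offset 8: leading byte 0xE0 = 11100000 → 3-byte char #4 = E0 AD BE.
Offset 11: leading byte 0xC7 = 11000111 → 2-byte char #5 = C7 B2.
Leading byte 0xC7 = 11000111 matches 110xxxxx → 2-byte sequence.
Byte 1: 0xC7 = 11000111, payload 00111 (5 bits).
Byte 2: 0xB2 = 10110010 (10xxxxxx ✓), payload 110010.
Concatenate: 00111110010 = 0x1F2 (11 bits → U+01F2).

U+01F2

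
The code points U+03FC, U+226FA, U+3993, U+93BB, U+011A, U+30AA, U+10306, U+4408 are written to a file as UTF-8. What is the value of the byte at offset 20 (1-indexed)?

0x8C

1-indexed offset 20 is 0-indexed offset 19.
U+03FC → 2-byte form CF BC at offsets 0–1.
U+226FA → 4-byte form F0 A2 9B BA at offsets 2–5.
U+3993 → 3-byte form E3 A6 93 at offsets 6–8.
U+93BB → 3-byte form E9 8E BB at offsets 9–11.
U+011A → 2-byte form C4 9A at offsets 12–13.
U+30AA → 3-byte form E3 82 AA at offsets 14–16.
U+10306 → 4-byte form F0 90 8C 86 at offsets 17–20.
Offset 19 falls in char 7's range; it's byte 3 of F0 90 8C 86 = 0x8C.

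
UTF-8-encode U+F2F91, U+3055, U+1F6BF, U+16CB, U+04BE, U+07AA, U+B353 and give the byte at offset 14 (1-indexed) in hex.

1-indexed offset 14 is 0-indexed offset 13.
U+F2F91 → 4-byte form F3 B2 BE 91 at offsets 0–3.
U+3055 → 3-byte form E3 81 95 at offsets 4–6.
U+1F6BF → 4-byte form F0 9F 9A BF at offsets 7–10.
U+16CB → 3-byte form E1 9B 8B at offsets 11–13.
Offset 13 falls in char 4's range; it's byte 3 of E1 9B 8B = 0x8B.

0x8B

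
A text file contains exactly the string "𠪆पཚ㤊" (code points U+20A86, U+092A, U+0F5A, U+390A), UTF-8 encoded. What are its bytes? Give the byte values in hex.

U+20A86: 4-byte form → F0 A0 AA 86.
U+092A: 3-byte form → E0 A4 AA.
U+0F5A: 3-byte form → E0 BD 9A.
U+390A: 3-byte form → E3 A4 8A.
Concatenated (13 bytes): F0 A0 AA 86 E0 A4 AA E0 BD 9A E3 A4 8A.

F0 A0 AA 86 E0 A4 AA E0 BD 9A E3 A4 8A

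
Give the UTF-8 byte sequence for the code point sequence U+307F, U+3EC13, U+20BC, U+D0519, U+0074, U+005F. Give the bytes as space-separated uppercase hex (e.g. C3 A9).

U+307F: 3-byte form → E3 81 BF.
U+3EC13: 4-byte form → F0 BE B0 93.
U+20BC: 3-byte form → E2 82 BC.
U+D0519: 4-byte form → F3 90 94 99.
U+0074: 1-byte form → 74.
U+005F: 1-byte form → 5F.
Concatenated (16 bytes): E3 81 BF F0 BE B0 93 E2 82 BC F3 90 94 99 74 5F.

E3 81 BF F0 BE B0 93 E2 82 BC F3 90 94 99 74 5F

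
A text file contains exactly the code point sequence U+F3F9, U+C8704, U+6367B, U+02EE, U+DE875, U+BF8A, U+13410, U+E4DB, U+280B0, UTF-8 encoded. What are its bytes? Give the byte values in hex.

EF 8F B9 F3 88 9C 84 F1 A3 99 BB CB AE F3 9E A1 B5 EB BE 8A F0 93 90 90 EE 93 9B F0 A8 82 B0

U+F3F9: 3-byte form → EF 8F B9.
U+C8704: 4-byte form → F3 88 9C 84.
U+6367B: 4-byte form → F1 A3 99 BB.
U+02EE: 2-byte form → CB AE.
U+DE875: 4-byte form → F3 9E A1 B5.
U+BF8A: 3-byte form → EB BE 8A.
U+13410: 4-byte form → F0 93 90 90.
U+E4DB: 3-byte form → EE 93 9B.
U+280B0: 4-byte form → F0 A8 82 B0.
Concatenated (31 bytes): EF 8F B9 F3 88 9C 84 F1 A3 99 BB CB AE F3 9E A1 B5 EB BE 8A F0 93 90 90 EE 93 9B F0 A8 82 B0.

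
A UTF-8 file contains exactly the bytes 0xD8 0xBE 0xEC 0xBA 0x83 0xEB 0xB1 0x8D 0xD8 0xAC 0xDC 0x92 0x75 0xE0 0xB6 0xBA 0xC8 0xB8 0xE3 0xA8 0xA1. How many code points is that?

9

Byte at offset 0: 0xD8 = 11011000 → 2-byte char (#1). Advance 2.
Byte at offset 2: 0xEC = 11101100 → 3-byte char (#2). Advance 3.
Byte at offset 5: 0xEB = 11101011 → 3-byte char (#3). Advance 3.
Byte at offset 8: 0xD8 = 11011000 → 2-byte char (#4). Advance 2.
Byte at offset 10: 0xDC = 11011100 → 2-byte char (#5). Advance 2.
Byte at offset 12: 0x75 = 01110101 → 1-byte char (#6). Advance 1.
Byte at offset 13: 0xE0 = 11100000 → 3-byte char (#7). Advance 3.
Byte at offset 16: 0xC8 = 11001000 → 2-byte char (#8). Advance 2.
Byte at offset 18: 0xE3 = 11100011 → 3-byte char (#9). Advance 3.
Reached end at offset 21 after 9 code points.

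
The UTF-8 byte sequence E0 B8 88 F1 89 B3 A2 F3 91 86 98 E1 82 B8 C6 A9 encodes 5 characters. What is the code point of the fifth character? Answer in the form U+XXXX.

Offset 0: leading byte 0xE0 = 11100000 → 3-byte char #1 = E0 B8 88.
Offset 3: leading byte 0xF1 = 11110001 → 4-byte char #2 = F1 89 B3 A2.
Offset 7: leading byte 0xF3 = 11110011 → 4-byte char #3 = F3 91 86 98.
Offset 11: leading byte 0xE1 = 11100001 → 3-byte char #4 = E1 82 B8.
Offset 14: leading byte 0xC6 = 11000110 → 2-byte char #5 = C6 A9.
Leading byte 0xC6 = 11000110 matches 110xxxxx → 2-byte sequence.
Byte 1: 0xC6 = 11000110, payload 00110 (5 bits).
Byte 2: 0xA9 = 10101001 (10xxxxxx ✓), payload 101001.
Concatenate: 00110101001 = 0x1A9 (11 bits → U+01A9).

U+01A9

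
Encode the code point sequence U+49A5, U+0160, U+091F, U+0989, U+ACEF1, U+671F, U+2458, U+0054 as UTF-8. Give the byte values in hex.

E4 A6 A5 C5 A0 E0 A4 9F E0 A6 89 F2 AC BB B1 E6 9C 9F E2 91 98 54

U+49A5: 3-byte form → E4 A6 A5.
U+0160: 2-byte form → C5 A0.
U+091F: 3-byte form → E0 A4 9F.
U+0989: 3-byte form → E0 A6 89.
U+ACEF1: 4-byte form → F2 AC BB B1.
U+671F: 3-byte form → E6 9C 9F.
U+2458: 3-byte form → E2 91 98.
U+0054: 1-byte form → 54.
Concatenated (22 bytes): E4 A6 A5 C5 A0 E0 A4 9F E0 A6 89 F2 AC BB B1 E6 9C 9F E2 91 98 54.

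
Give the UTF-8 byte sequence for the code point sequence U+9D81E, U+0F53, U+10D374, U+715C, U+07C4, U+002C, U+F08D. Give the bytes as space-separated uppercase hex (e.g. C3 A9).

U+9D81E: 4-byte form → F2 9D A0 9E.
U+0F53: 3-byte form → E0 BD 93.
U+10D374: 4-byte form → F4 8D 8D B4.
U+715C: 3-byte form → E7 85 9C.
U+07C4: 2-byte form → DF 84.
U+002C: 1-byte form → 2C.
U+F08D: 3-byte form → EF 82 8D.
Concatenated (20 bytes): F2 9D A0 9E E0 BD 93 F4 8D 8D B4 E7 85 9C DF 84 2C EF 82 8D.

F2 9D A0 9E E0 BD 93 F4 8D 8D B4 E7 85 9C DF 84 2C EF 82 8D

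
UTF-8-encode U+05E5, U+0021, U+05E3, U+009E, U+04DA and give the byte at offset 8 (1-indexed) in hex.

1-indexed offset 8 is 0-indexed offset 7.
U+05E5 → 2-byte form D7 A5 at offsets 0–1.
U+0021 → 1-byte form 21 at offsets 2–2.
U+05E3 → 2-byte form D7 A3 at offsets 3–4.
U+009E → 2-byte form C2 9E at offsets 5–6.
U+04DA → 2-byte form D3 9A at offsets 7–8.
Offset 7 falls in char 5's range; it's byte 1 of D3 9A = 0xD3.

0xD3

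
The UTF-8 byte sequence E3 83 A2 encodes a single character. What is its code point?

U+30E2

Leading byte 0xE3 = 11100011 matches 1110xxxx → 3-byte sequence.
Byte 1: 0xE3 = 11100011, payload 0011 (4 bits).
Byte 2: 0x83 = 10000011 (10xxxxxx ✓), payload 000011.
Byte 3: 0xA2 = 10100010 (10xxxxxx ✓), payload 100010.
Concatenate: 0011000011100010 = 0x30E2 (16 bits → U+30E2).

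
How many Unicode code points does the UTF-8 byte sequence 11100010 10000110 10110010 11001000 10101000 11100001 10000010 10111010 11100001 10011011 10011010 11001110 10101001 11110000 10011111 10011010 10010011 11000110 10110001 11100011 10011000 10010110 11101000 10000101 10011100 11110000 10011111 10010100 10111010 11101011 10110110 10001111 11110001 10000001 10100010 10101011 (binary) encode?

Byte at offset 0: 0xE2 = 11100010 → 3-byte char (#1). Advance 3.
Byte at offset 3: 0xC8 = 11001000 → 2-byte char (#2). Advance 2.
Byte at offset 5: 0xE1 = 11100001 → 3-byte char (#3). Advance 3.
Byte at offset 8: 0xE1 = 11100001 → 3-byte char (#4). Advance 3.
Byte at offset 11: 0xCE = 11001110 → 2-byte char (#5). Advance 2.
Byte at offset 13: 0xF0 = 11110000 → 4-byte char (#6). Advance 4.
Byte at offset 17: 0xC6 = 11000110 → 2-byte char (#7). Advance 2.
Byte at offset 19: 0xE3 = 11100011 → 3-byte char (#8). Advance 3.
Byte at offset 22: 0xE8 = 11101000 → 3-byte char (#9). Advance 3.
Byte at offset 25: 0xF0 = 11110000 → 4-byte char (#10). Advance 4.
Byte at offset 29: 0xEB = 11101011 → 3-byte char (#11). Advance 3.
Byte at offset 32: 0xF1 = 11110001 → 4-byte char (#12). Advance 4.
Reached end at offset 36 after 12 code points.

12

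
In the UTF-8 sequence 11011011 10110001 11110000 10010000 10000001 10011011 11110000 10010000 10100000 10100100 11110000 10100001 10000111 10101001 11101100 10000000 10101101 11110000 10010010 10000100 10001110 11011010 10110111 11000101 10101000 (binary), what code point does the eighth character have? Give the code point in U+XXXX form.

U+0168

Offset 0: leading byte 0xDB = 11011011 → 2-byte char #1 = DB B1.
Offset 2: leading byte 0xF0 = 11110000 → 4-byte char #2 = F0 90 81 9B.
Offset 6: leading byte 0xF0 = 11110000 → 4-byte char #3 = F0 90 A0 A4.
Offset 10: leading byte 0xF0 = 11110000 → 4-byte char #4 = F0 A1 87 A9.
Offset 14: leading byte 0xEC = 11101100 → 3-byte char #5 = EC 80 AD.
Offset 17: leading byte 0xF0 = 11110000 → 4-byte char #6 = F0 92 84 8E.
Offset 21: leading byte 0xDA = 11011010 → 2-byte char #7 = DA B7.
Offset 23: leading byte 0xC5 = 11000101 → 2-byte char #8 = C5 A8.
Leading byte 0xC5 = 11000101 matches 110xxxxx → 2-byte sequence.
Byte 1: 0xC5 = 11000101, payload 00101 (5 bits).
Byte 2: 0xA8 = 10101000 (10xxxxxx ✓), payload 101000.
Concatenate: 00101101000 = 0x168 (11 bits → U+0168).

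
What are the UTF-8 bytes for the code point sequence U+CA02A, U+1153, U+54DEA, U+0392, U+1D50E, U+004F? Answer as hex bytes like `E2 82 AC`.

F3 8A 80 AA E1 85 93 F1 94 B7 AA CE 92 F0 9D 94 8E 4F

U+CA02A: 4-byte form → F3 8A 80 AA.
U+1153: 3-byte form → E1 85 93.
U+54DEA: 4-byte form → F1 94 B7 AA.
U+0392: 2-byte form → CE 92.
U+1D50E: 4-byte form → F0 9D 94 8E.
U+004F: 1-byte form → 4F.
Concatenated (18 bytes): F3 8A 80 AA E1 85 93 F1 94 B7 AA CE 92 F0 9D 94 8E 4F.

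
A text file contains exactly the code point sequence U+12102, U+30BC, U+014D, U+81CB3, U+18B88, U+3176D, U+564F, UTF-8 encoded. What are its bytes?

F0 92 84 82 E3 82 BC C5 8D F2 81 B2 B3 F0 98 AE 88 F0 B1 9D AD E5 99 8F

U+12102: 4-byte form → F0 92 84 82.
U+30BC: 3-byte form → E3 82 BC.
U+014D: 2-byte form → C5 8D.
U+81CB3: 4-byte form → F2 81 B2 B3.
U+18B88: 4-byte form → F0 98 AE 88.
U+3176D: 4-byte form → F0 B1 9D AD.
U+564F: 3-byte form → E5 99 8F.
Concatenated (24 bytes): F0 92 84 82 E3 82 BC C5 8D F2 81 B2 B3 F0 98 AE 88 F0 B1 9D AD E5 99 8F.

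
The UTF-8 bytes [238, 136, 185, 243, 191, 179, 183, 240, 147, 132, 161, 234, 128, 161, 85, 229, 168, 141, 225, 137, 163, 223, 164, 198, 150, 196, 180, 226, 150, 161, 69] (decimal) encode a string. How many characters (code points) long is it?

Byte at offset 0: 0xEE = 11101110 → 3-byte char (#1). Advance 3.
Byte at offset 3: 0xF3 = 11110011 → 4-byte char (#2). Advance 4.
Byte at offset 7: 0xF0 = 11110000 → 4-byte char (#3). Advance 4.
Byte at offset 11: 0xEA = 11101010 → 3-byte char (#4). Advance 3.
Byte at offset 14: 0x55 = 01010101 → 1-byte char (#5). Advance 1.
Byte at offset 15: 0xE5 = 11100101 → 3-byte char (#6). Advance 3.
Byte at offset 18: 0xE1 = 11100001 → 3-byte char (#7). Advance 3.
Byte at offset 21: 0xDF = 11011111 → 2-byte char (#8). Advance 2.
Byte at offset 23: 0xC6 = 11000110 → 2-byte char (#9). Advance 2.
Byte at offset 25: 0xC4 = 11000100 → 2-byte char (#10). Advance 2.
Byte at offset 27: 0xE2 = 11100010 → 3-byte char (#11). Advance 3.
Byte at offset 30: 0x45 = 01000101 → 1-byte char (#12). Advance 1.
Reached end at offset 31 after 12 code points.

12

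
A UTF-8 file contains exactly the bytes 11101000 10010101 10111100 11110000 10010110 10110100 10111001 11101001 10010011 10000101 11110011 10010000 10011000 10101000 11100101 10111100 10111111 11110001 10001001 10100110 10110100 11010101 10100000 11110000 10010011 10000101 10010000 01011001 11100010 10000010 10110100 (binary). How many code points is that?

Byte at offset 0: 0xE8 = 11101000 → 3-byte char (#1). Advance 3.
Byte at offset 3: 0xF0 = 11110000 → 4-byte char (#2). Advance 4.
Byte at offset 7: 0xE9 = 11101001 → 3-byte char (#3). Advance 3.
Byte at offset 10: 0xF3 = 11110011 → 4-byte char (#4). Advance 4.
Byte at offset 14: 0xE5 = 11100101 → 3-byte char (#5). Advance 3.
Byte at offset 17: 0xF1 = 11110001 → 4-byte char (#6). Advance 4.
Byte at offset 21: 0xD5 = 11010101 → 2-byte char (#7). Advance 2.
Byte at offset 23: 0xF0 = 11110000 → 4-byte char (#8). Advance 4.
Byte at offset 27: 0x59 = 01011001 → 1-byte char (#9). Advance 1.
Byte at offset 28: 0xE2 = 11100010 → 3-byte char (#10). Advance 3.
Reached end at offset 31 after 10 code points.

10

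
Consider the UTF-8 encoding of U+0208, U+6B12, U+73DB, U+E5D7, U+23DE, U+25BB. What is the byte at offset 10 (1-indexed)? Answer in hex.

1-indexed offset 10 is 0-indexed offset 9.
U+0208 → 2-byte form C8 88 at offsets 0–1.
U+6B12 → 3-byte form E6 AC 92 at offsets 2–4.
U+73DB → 3-byte form E7 8F 9B at offsets 5–7.
U+E5D7 → 3-byte form EE 97 97 at offsets 8–10.
Offset 9 falls in char 4's range; it's byte 2 of EE 97 97 = 0x97.

0x97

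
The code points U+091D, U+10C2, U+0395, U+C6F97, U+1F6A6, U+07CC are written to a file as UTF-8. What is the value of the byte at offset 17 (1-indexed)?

0xDF

1-indexed offset 17 is 0-indexed offset 16.
U+091D → 3-byte form E0 A4 9D at offsets 0–2.
U+10C2 → 3-byte form E1 83 82 at offsets 3–5.
U+0395 → 2-byte form CE 95 at offsets 6–7.
U+C6F97 → 4-byte form F3 86 BE 97 at offsets 8–11.
U+1F6A6 → 4-byte form F0 9F 9A A6 at offsets 12–15.
U+07CC → 2-byte form DF 8C at offsets 16–17.
Offset 16 falls in char 6's range; it's byte 1 of DF 8C = 0xDF.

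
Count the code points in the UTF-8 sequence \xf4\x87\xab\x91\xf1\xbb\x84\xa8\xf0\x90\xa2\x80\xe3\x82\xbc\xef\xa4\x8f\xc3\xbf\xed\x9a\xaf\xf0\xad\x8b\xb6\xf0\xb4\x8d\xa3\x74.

10

Byte at offset 0: 0xF4 = 11110100 → 4-byte char (#1). Advance 4.
Byte at offset 4: 0xF1 = 11110001 → 4-byte char (#2). Advance 4.
Byte at offset 8: 0xF0 = 11110000 → 4-byte char (#3). Advance 4.
Byte at offset 12: 0xE3 = 11100011 → 3-byte char (#4). Advance 3.
Byte at offset 15: 0xEF = 11101111 → 3-byte char (#5). Advance 3.
Byte at offset 18: 0xC3 = 11000011 → 2-byte char (#6). Advance 2.
Byte at offset 20: 0xED = 11101101 → 3-byte char (#7). Advance 3.
Byte at offset 23: 0xF0 = 11110000 → 4-byte char (#8). Advance 4.
Byte at offset 27: 0xF0 = 11110000 → 4-byte char (#9). Advance 4.
Byte at offset 31: 0x74 = 01110100 → 1-byte char (#10). Advance 1.
Reached end at offset 32 after 10 code points.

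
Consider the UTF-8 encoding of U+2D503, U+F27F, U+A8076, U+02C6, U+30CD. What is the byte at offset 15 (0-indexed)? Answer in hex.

U+2D503 → 4-byte form F0 AD 94 83 at offsets 0–3.
U+F27F → 3-byte form EF 89 BF at offsets 4–6.
U+A8076 → 4-byte form F2 A8 81 B6 at offsets 7–10.
U+02C6 → 2-byte form CB 86 at offsets 11–12.
U+30CD → 3-byte form E3 83 8D at offsets 13–15.
Offset 15 falls in char 5's range; it's byte 3 of E3 83 8D = 0x8D.

0x8D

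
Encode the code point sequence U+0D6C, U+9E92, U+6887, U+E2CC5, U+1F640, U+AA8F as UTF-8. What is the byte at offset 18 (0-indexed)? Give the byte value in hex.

0xAA

U+0D6C → 3-byte form E0 B5 AC at offsets 0–2.
U+9E92 → 3-byte form E9 BA 92 at offsets 3–5.
U+6887 → 3-byte form E6 A2 87 at offsets 6–8.
U+E2CC5 → 4-byte form F3 A2 B3 85 at offsets 9–12.
U+1F640 → 4-byte form F0 9F 99 80 at offsets 13–16.
U+AA8F → 3-byte form EA AA 8F at offsets 17–19.
Offset 18 falls in char 6's range; it's byte 2 of EA AA 8F = 0xAA.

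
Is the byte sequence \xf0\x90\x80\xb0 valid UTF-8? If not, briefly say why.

Leading byte 0xF0 = 11110000 → 4-byte form.
Continuation bytes 0x90=10010000, 0x80=10000000, 0xB0=10110000 all match 10xxxxxx.
Decoded value 0x10030 is ≥ 0x10000 (shortest form) and not a surrogate.

valid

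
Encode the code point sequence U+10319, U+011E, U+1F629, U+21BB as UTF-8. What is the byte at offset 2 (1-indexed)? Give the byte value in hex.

1-indexed offset 2 is 0-indexed offset 1.
U+10319 → 4-byte form F0 90 8C 99 at offsets 0–3.
Offset 1 falls in char 1's range; it's byte 2 of F0 90 8C 99 = 0x90.

0x90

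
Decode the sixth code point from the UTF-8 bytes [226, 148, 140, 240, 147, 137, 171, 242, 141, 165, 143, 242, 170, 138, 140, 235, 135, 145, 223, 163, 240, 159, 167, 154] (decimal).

U+07E3

Offset 0: leading byte 0xE2 = 11100010 → 3-byte char #1 = E2 94 8C.
Offset 3: leading byte 0xF0 = 11110000 → 4-byte char #2 = F0 93 89 AB.
Offset 7: leading byte 0xF2 = 11110010 → 4-byte char #3 = F2 8D A5 8F.
Offset 11: leading byte 0xF2 = 11110010 → 4-byte char #4 = F2 AA 8A 8C.
Offset 15: leading byte 0xEB = 11101011 → 3-byte char #5 = EB 87 91.
Offset 18: leading byte 0xDF = 11011111 → 2-byte char #6 = DF A3.
Leading byte 0xDF = 11011111 matches 110xxxxx → 2-byte sequence.
Byte 1: 0xDF = 11011111, payload 11111 (5 bits).
Byte 2: 0xA3 = 10100011 (10xxxxxx ✓), payload 100011.
Concatenate: 11111100011 = 0x7E3 (11 bits → U+07E3).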